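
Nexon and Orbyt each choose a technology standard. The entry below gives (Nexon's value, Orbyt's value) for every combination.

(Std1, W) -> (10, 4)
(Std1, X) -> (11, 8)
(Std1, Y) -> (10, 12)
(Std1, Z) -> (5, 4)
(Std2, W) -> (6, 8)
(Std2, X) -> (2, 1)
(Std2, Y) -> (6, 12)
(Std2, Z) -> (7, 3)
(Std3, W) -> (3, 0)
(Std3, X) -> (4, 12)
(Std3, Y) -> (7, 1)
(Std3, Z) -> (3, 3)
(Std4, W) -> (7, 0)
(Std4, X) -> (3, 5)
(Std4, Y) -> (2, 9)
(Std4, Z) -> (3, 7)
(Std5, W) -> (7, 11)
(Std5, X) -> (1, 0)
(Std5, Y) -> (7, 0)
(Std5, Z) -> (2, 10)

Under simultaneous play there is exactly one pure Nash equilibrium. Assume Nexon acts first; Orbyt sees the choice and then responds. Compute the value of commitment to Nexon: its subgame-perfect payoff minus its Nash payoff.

0

Orbyt best-responds to each possible Nexon move:
- Std1: Orbyt compares 4, 8, 12, 4 and picks Y; Nexon would get 10.
- Std2: Orbyt compares 8, 1, 12, 3 and picks Y; Nexon would get 6.
- Std3: Orbyt compares 0, 12, 1, 3 and picks X; Nexon would get 4.
- Std4: Orbyt compares 0, 5, 9, 7 and picks Y; Nexon would get 2.
- Std5: Orbyt compares 11, 0, 0, 10 and picks W; Nexon would get 7.
Maximizing over 10, 6, 4, 2, 7, Nexon chooses Std1. Subgame-perfect outcome: (Std1, Y) with payoffs (10, 12).
Now find the simultaneous Nash equilibrium.
Nexon's best replies: W→Std1; X→Std1; Y→Std1; Z→Std2.
Orbyt's best replies: Std1→Y; Std2→Y; Std3→X; Std4→Y; Std5→W.
Only (Std1, Y) has each player best-responding; Nash payoffs (10, 12).
Nexon's commitment gain: 10 − 10 = 0.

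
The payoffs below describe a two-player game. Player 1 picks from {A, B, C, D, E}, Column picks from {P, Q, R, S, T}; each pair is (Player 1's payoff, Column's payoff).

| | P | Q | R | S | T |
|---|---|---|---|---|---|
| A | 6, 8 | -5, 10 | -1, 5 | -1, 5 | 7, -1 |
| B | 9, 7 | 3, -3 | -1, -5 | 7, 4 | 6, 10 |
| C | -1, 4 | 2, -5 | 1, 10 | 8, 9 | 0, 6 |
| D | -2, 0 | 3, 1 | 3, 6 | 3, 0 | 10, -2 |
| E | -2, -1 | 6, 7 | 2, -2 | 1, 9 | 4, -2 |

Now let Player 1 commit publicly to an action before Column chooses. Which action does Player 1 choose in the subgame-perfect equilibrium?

Backward induction with Player 1 moving first.
- A: BR = Q, leader payoff -5.
- B: BR = T, leader payoff 6.
- C: BR = R, leader payoff 1.
- D: BR = R, leader payoff 3.
- E: BR = S, leader payoff 1.
Maximizing over -5, 6, 1, 3, 1, Player 1 chooses B. Subgame-perfect outcome: (B, T) with payoffs (6, 10).

B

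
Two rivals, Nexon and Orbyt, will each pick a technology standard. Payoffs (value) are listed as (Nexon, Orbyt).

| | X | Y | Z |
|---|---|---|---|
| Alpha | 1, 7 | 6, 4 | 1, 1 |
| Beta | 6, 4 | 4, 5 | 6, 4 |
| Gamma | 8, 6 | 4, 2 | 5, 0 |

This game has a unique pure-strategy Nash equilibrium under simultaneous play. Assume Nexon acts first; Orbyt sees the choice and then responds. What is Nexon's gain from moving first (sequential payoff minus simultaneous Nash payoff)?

Solve by backward induction (Nexon leads).
- Alpha: BR = X, leader payoff 1.
- Beta: BR = Y, leader payoff 4.
- Gamma: BR = X, leader payoff 8.
Nexon's induced payoffs are 1, 4, 8, so Nexon commits to Gamma. Subgame-perfect outcome: (Gamma, X) with payoffs (8, 6).
Now find the simultaneous Nash equilibrium.
Nexon's best replies: X→Gamma; Y→Alpha; Z→Beta.
Orbyt's best replies: Alpha→X; Beta→Y; Gamma→X.
The unique mutual best reply is (Gamma, X), giving (8, 6).
Nexon's commitment gain: 8 − 8 = 0.

0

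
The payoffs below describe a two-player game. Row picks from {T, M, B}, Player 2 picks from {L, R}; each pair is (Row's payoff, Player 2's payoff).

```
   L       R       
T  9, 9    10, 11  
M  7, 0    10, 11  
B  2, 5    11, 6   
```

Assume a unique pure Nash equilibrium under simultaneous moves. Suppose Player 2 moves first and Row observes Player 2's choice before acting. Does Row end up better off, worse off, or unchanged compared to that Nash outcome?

worse off

Backward induction with Player 2 moving first.
- L: BR = T, leader payoff 9.
- R: BR = B, leader payoff 6.
Maximizing over 9, 6, Player 2 chooses L. Subgame-perfect outcome: (T, L) with payoffs (9, 9).
For the simultaneous game, intersect best replies.
Row's best replies: L→T; R→B.
Player 2's best replies: T→R; M→R; B→R.
The unique mutual best reply is (B, R), giving (11, 6).
Row earns 9 sequentially versus 11 at the Nash outcome: worse off.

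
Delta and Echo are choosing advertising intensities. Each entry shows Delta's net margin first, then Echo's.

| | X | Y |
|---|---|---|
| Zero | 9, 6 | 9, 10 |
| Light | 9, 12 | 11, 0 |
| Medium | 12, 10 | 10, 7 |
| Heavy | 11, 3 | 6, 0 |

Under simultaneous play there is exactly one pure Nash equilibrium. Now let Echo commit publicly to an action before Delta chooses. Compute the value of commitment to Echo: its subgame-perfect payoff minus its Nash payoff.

0

Work backward from Delta's decision.
- X: Delta compares 9, 9, 12, 11 and picks Medium; Echo would get 10.
- Y: Delta compares 9, 11, 10, 6 and picks Light; Echo would get 0.
Among 10, 0, the best is 10 at X. Subgame-perfect outcome: (Medium, X) with payoffs (12, 10).
For the simultaneous game, intersect best replies.
Delta's best replies: X→Medium; Y→Light.
Echo's best replies: Zero→Y; Light→X; Medium→X; Heavy→X.
Only (Medium, X) has each player best-responding; Nash payoffs (12, 10).
Echo's commitment gain: 10 − 10 = 0.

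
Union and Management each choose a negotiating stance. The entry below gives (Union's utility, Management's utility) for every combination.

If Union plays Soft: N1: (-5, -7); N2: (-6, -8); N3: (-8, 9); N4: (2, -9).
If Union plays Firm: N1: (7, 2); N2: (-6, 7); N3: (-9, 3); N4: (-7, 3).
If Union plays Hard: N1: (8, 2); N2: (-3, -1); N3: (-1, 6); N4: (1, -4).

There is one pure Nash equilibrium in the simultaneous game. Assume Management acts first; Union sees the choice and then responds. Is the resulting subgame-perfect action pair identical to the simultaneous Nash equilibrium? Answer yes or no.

yes

Solve by backward induction (Management leads).
- N1: BR = Hard, leader payoff 2.
- N2: BR = Hard, leader payoff -1.
- N3: BR = Hard, leader payoff 6.
- N4: BR = Soft, leader payoff -9.
Among 2, -1, 6, -9, the best is 6 at N3. Subgame-perfect outcome: (Hard, N3) with payoffs (-1, 6).
Now find the simultaneous Nash equilibrium.
Union's best replies: N1→Hard; N2→Hard; N3→Hard; N4→Soft.
Management's best replies: Soft→N3; Firm→N2; Hard→N3.
The unique mutual best reply is (Hard, N3), giving (-1, 6).
Sequential outcome (Hard, N3) coincides with the Nash profile (Hard, N3).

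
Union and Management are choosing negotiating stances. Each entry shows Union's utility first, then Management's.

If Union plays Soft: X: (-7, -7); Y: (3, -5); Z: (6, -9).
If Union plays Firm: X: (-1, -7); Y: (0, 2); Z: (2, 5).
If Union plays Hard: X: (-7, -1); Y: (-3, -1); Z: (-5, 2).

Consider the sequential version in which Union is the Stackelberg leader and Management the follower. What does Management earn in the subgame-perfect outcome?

Solve by backward induction (Union leads).
- Soft: BR = Y, leader payoff 3.
- Firm: BR = Z, leader payoff 2.
- Hard: BR = Z, leader payoff -5.
Among 3, 2, -5, the best is 3 at Soft. Subgame-perfect outcome: (Soft, Y) with payoffs (3, -5).

-5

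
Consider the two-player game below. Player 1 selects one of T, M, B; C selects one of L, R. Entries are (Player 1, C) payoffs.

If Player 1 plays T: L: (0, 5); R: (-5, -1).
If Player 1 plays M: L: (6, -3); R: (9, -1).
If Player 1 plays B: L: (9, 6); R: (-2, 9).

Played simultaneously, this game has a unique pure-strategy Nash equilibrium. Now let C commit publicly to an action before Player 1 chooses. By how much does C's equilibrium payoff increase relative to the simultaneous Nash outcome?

Backward induction with C moving first.
- L → Player 1 plays B (best of 0, 6, 9); C gets 6.
- R → Player 1 plays M (best of -5, 9, -2); C gets -1.
Maximizing over 6, -1, C chooses L. Subgame-perfect outcome: (B, L) with payoffs (9, 6).
Now find the simultaneous Nash equilibrium.
Player 1's best replies: L→B; R→M.
C's best replies: T→L; M→R; B→R.
The unique mutual best reply is (M, R), giving (9, -1).
C's commitment gain: 6 − -1 = 7.

7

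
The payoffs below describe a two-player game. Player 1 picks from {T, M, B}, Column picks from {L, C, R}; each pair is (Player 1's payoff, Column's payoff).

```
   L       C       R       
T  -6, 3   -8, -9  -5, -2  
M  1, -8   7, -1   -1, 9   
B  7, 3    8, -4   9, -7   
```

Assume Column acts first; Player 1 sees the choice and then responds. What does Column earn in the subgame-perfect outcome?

Solve by backward induction (Column leads).
- L → Player 1 plays B (best of -6, 1, 7); Column gets 3.
- C → Player 1 plays B (best of -8, 7, 8); Column gets -4.
- R → Player 1 plays B (best of -5, -1, 9); Column gets -7.
Column's induced payoffs are 3, -4, -7, so Column commits to L. Subgame-perfect outcome: (B, L) with payoffs (7, 3).

3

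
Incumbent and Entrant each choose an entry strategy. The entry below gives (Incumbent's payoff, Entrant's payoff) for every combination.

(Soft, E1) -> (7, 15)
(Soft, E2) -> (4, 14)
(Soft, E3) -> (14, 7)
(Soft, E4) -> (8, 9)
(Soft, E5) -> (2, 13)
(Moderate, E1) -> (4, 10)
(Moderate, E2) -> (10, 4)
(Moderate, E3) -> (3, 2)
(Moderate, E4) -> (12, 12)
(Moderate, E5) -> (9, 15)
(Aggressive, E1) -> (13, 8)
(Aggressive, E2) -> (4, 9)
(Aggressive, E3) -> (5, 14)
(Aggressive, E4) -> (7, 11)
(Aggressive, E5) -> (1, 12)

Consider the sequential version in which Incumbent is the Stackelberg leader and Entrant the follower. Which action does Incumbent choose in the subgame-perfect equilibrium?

Solve by backward induction (Incumbent leads).
- Soft: Entrant compares 15, 14, 7, 9, 13 and picks E1; Incumbent would get 7.
- Moderate: Entrant compares 10, 4, 2, 12, 15 and picks E5; Incumbent would get 9.
- Aggressive: Entrant compares 8, 9, 14, 11, 12 and picks E3; Incumbent would get 5.
Maximizing over 7, 9, 5, Incumbent chooses Moderate. Subgame-perfect outcome: (Moderate, E5) with payoffs (9, 15).

Moderate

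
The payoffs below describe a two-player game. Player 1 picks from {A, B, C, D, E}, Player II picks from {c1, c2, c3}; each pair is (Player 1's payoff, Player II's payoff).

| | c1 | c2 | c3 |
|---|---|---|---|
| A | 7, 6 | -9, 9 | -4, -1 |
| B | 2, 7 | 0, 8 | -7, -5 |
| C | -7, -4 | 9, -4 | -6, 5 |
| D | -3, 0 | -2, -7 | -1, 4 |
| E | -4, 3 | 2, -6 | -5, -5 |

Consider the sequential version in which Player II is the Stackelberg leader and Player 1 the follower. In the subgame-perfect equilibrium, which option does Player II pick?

c1

Player 1 best-responds to each possible Player II move:
- c1: Player 1 compares 7, 2, -7, -3, -4 and picks A; Player II would get 6.
- c2: Player 1 compares -9, 0, 9, -2, 2 and picks C; Player II would get -4.
- c3: Player 1 compares -4, -7, -6, -1, -5 and picks D; Player II would get 4.
Maximizing over 6, -4, 4, Player II chooses c1. Subgame-perfect outcome: (A, c1) with payoffs (7, 6).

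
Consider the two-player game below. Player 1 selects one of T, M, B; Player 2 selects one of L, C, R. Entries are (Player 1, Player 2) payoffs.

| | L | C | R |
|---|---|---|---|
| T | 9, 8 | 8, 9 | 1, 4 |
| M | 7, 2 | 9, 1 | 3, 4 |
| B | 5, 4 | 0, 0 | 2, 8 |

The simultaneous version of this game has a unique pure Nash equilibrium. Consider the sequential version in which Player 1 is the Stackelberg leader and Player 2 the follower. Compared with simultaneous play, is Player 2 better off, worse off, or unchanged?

better off

Backward induction with Player 1 moving first.
- T: Player 2 compares 8, 9, 4 and picks C; Player 1 would get 8.
- M: Player 2 compares 2, 1, 4 and picks R; Player 1 would get 3.
- B: Player 2 compares 4, 0, 8 and picks R; Player 1 would get 2.
Player 1's induced payoffs are 8, 3, 2, so Player 1 commits to T. Subgame-perfect outcome: (T, C) with payoffs (8, 9).
Under simultaneous play:
Player 1's best replies: L→T; C→M; R→M.
Player 2's best replies: T→C; M→R; B→R.
The unique mutual best reply is (M, R), giving (3, 4).
Player 2 earns 9 sequentially versus 4 at the Nash outcome: better off.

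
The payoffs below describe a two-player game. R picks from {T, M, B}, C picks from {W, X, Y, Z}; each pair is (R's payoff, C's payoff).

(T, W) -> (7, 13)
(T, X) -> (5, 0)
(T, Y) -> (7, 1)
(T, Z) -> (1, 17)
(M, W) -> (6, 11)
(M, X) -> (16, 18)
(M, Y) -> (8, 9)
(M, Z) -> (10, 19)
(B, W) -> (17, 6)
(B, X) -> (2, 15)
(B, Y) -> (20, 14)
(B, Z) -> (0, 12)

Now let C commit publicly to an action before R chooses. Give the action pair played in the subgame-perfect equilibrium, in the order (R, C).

(M, Z)

Backward induction with C moving first.
- W: R compares 7, 6, 17 and picks B; C would get 6.
- X: R compares 5, 16, 2 and picks M; C would get 18.
- Y: R compares 7, 8, 20 and picks B; C would get 14.
- Z: R compares 1, 10, 0 and picks M; C would get 19.
Among 6, 18, 14, 19, the best is 19 at Z. Subgame-perfect outcome: (M, Z) with payoffs (10, 19).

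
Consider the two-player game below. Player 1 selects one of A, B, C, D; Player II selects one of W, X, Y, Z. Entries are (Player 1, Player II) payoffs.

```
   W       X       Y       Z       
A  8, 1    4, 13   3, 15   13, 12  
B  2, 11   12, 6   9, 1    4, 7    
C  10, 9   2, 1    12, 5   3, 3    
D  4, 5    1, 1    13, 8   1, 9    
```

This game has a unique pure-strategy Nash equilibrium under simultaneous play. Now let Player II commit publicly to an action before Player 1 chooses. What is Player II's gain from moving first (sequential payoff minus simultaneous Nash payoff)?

Player 1 best-responds to each possible Player II move:
- W: BR = C, leader payoff 9.
- X: BR = B, leader payoff 6.
- Y: BR = D, leader payoff 8.
- Z: BR = A, leader payoff 12.
Maximizing over 9, 6, 8, 12, Player II chooses Z. Subgame-perfect outcome: (A, Z) with payoffs (13, 12).
For the simultaneous game, intersect best replies.
Player 1's best replies: W→C; X→B; Y→D; Z→A.
Player II's best replies: A→Y; B→W; C→W; D→Z.
Only (C, W) has each player best-responding; Nash payoffs (10, 9).
Player II's commitment gain: 12 − 9 = 3.

3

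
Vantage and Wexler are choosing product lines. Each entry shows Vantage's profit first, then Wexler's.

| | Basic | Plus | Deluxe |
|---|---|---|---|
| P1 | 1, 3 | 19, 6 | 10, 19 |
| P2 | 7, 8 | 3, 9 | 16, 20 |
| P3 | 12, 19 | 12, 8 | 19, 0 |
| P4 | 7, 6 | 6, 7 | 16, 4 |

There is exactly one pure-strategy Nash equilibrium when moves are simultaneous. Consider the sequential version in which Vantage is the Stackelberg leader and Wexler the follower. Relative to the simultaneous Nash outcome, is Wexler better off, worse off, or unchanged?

better off

Wexler best-responds to each possible Vantage move:
- P1: BR = Deluxe, leader payoff 10.
- P2: BR = Deluxe, leader payoff 16.
- P3: BR = Basic, leader payoff 12.
- P4: BR = Plus, leader payoff 6.
Maximizing over 10, 16, 12, 6, Vantage chooses P2. Subgame-perfect outcome: (P2, Deluxe) with payoffs (16, 20).
For the simultaneous game, intersect best replies.
Vantage's best replies: Basic→P3; Plus→P1; Deluxe→P3.
Wexler's best replies: P1→Deluxe; P2→Deluxe; P3→Basic; P4→Plus.
The unique mutual best reply is (P3, Basic), giving (12, 19).
Wexler earns 20 sequentially versus 19 at the Nash outcome: better off.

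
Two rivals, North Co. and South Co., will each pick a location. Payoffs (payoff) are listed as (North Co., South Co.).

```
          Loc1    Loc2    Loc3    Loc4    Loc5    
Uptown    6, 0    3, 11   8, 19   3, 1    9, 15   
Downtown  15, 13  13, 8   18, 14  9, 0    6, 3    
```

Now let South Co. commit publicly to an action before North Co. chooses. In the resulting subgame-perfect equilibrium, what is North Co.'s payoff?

Solve by backward induction (South Co. leads).
- Loc1 → North Co. plays Downtown (best of 6, 15); South Co. gets 13.
- Loc2 → North Co. plays Downtown (best of 3, 13); South Co. gets 8.
- Loc3 → North Co. plays Downtown (best of 8, 18); South Co. gets 14.
- Loc4 → North Co. plays Downtown (best of 3, 9); South Co. gets 0.
- Loc5 → North Co. plays Uptown (best of 9, 6); South Co. gets 15.
Maximizing over 13, 8, 14, 0, 15, South Co. chooses Loc5. Subgame-perfect outcome: (Uptown, Loc5) with payoffs (9, 15).

9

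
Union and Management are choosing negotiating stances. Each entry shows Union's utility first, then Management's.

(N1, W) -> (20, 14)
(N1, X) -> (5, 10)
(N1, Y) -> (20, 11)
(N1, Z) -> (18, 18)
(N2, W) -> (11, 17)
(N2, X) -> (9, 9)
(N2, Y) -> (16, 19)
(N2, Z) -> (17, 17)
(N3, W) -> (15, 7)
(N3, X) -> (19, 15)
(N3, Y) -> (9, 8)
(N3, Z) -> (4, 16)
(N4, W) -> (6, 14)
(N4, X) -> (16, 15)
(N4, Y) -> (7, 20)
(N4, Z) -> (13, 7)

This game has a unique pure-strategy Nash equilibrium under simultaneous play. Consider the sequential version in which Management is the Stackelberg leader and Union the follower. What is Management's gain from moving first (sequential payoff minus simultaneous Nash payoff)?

Solve by backward induction (Management leads).
- W: Union compares 20, 11, 15, 6 and picks N1; Management would get 14.
- X: Union compares 5, 9, 19, 16 and picks N3; Management would get 15.
- Y: Union compares 20, 16, 9, 7 and picks N1; Management would get 11.
- Z: Union compares 18, 17, 4, 13 and picks N1; Management would get 18.
Maximizing over 14, 15, 11, 18, Management chooses Z. Subgame-perfect outcome: (N1, Z) with payoffs (18, 18).
For the simultaneous game, intersect best replies.
Union's best replies: W→N1; X→N3; Y→N1; Z→N1.
Management's best replies: N1→Z; N2→Y; N3→Z; N4→Y.
The unique mutual best reply is (N1, Z), giving (18, 18).
Management's commitment gain: 18 − 18 = 0.

0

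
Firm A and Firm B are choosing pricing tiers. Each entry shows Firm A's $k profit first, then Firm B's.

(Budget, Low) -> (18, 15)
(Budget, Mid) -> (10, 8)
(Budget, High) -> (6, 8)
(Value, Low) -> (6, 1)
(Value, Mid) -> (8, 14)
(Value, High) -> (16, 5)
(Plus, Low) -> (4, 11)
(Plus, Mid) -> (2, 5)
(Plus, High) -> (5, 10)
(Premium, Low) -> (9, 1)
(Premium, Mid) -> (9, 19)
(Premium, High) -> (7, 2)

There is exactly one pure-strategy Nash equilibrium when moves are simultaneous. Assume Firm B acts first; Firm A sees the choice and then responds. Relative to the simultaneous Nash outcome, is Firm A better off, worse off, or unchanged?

Firm A best-responds to each possible Firm B move:
- Low → Firm A plays Budget (best of 18, 6, 4, 9); Firm B gets 15.
- Mid → Firm A plays Budget (best of 10, 8, 2, 9); Firm B gets 8.
- High → Firm A plays Value (best of 6, 16, 5, 7); Firm B gets 5.
Firm B's induced payoffs are 15, 8, 5, so Firm B commits to Low. Subgame-perfect outcome: (Budget, Low) with payoffs (18, 15).
Now find the simultaneous Nash equilibrium.
Firm A's best replies: Low→Budget; Mid→Budget; High→Value.
Firm B's best replies: Budget→Low; Value→Mid; Plus→Low; Premium→Mid.
Only (Budget, Low) has each player best-responding; Nash payoffs (18, 15).
Firm A earns 18 sequentially versus 18 at the Nash outcome: unchanged.

unchanged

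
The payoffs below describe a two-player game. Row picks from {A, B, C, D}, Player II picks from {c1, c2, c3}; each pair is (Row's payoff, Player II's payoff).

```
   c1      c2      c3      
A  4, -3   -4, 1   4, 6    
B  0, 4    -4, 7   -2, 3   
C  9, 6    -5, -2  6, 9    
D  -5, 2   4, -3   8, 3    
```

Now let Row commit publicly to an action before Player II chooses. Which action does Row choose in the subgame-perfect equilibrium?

Player II best-responds to each possible Row move:
- A: BR = c3, leader payoff 4.
- B: BR = c2, leader payoff -4.
- C: BR = c3, leader payoff 6.
- D: BR = c3, leader payoff 8.
Among 4, -4, 6, 8, the best is 8 at D. Subgame-perfect outcome: (D, c3) with payoffs (8, 3).

D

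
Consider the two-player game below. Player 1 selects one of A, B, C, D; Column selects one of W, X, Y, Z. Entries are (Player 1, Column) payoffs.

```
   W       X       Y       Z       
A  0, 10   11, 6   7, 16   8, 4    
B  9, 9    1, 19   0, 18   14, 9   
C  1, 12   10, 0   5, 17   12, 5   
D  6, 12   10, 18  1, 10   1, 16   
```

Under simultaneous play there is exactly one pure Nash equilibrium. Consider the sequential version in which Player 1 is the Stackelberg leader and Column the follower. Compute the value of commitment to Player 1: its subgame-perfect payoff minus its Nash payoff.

3

Backward induction with Player 1 moving first.
- A: Column compares 10, 6, 16, 4 and picks Y; Player 1 would get 7.
- B: Column compares 9, 19, 18, 9 and picks X; Player 1 would get 1.
- C: Column compares 12, 0, 17, 5 and picks Y; Player 1 would get 5.
- D: Column compares 12, 18, 10, 16 and picks X; Player 1 would get 10.
Player 1's induced payoffs are 7, 1, 5, 10, so Player 1 commits to D. Subgame-perfect outcome: (D, X) with payoffs (10, 18).
For the simultaneous game, intersect best replies.
Player 1's best replies: W→B; X→A; Y→A; Z→B.
Column's best replies: A→Y; B→X; C→Y; D→X.
Only (A, Y) has each player best-responding; Nash payoffs (7, 16).
Player 1's commitment gain: 10 − 7 = 3.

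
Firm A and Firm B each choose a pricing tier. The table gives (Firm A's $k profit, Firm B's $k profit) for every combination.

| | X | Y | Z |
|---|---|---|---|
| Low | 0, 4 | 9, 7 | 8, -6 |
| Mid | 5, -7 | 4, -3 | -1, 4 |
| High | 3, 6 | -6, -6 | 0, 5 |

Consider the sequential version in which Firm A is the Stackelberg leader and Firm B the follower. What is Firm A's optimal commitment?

Firm B best-responds to each possible Firm A move:
- Low → Firm B plays Y (best of 4, 7, -6); Firm A gets 9.
- Mid → Firm B plays Z (best of -7, -3, 4); Firm A gets -1.
- High → Firm B plays X (best of 6, -6, 5); Firm A gets 3.
Among 9, -1, 3, the best is 9 at Low. Subgame-perfect outcome: (Low, Y) with payoffs (9, 7).

Low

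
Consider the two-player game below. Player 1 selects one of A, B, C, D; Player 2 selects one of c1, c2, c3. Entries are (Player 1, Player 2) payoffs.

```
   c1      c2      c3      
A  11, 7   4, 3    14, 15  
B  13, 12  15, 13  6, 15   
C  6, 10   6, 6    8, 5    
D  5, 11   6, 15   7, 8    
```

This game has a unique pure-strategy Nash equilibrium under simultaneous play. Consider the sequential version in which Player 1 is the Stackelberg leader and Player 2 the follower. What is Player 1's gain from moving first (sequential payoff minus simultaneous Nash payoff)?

0

Backward induction with Player 1 moving first.
- A: Player 2 compares 7, 3, 15 and picks c3; Player 1 would get 14.
- B: Player 2 compares 12, 13, 15 and picks c3; Player 1 would get 6.
- C: Player 2 compares 10, 6, 5 and picks c1; Player 1 would get 6.
- D: Player 2 compares 11, 15, 8 and picks c2; Player 1 would get 6.
Player 1's induced payoffs are 14, 6, 6, 6, so Player 1 commits to A. Subgame-perfect outcome: (A, c3) with payoffs (14, 15).
For the simultaneous game, intersect best replies.
Player 1's best replies: c1→B; c2→B; c3→A.
Player 2's best replies: A→c3; B→c3; C→c1; D→c2.
Only (A, c3) has each player best-responding; Nash payoffs (14, 15).
Player 1's commitment gain: 14 − 14 = 0.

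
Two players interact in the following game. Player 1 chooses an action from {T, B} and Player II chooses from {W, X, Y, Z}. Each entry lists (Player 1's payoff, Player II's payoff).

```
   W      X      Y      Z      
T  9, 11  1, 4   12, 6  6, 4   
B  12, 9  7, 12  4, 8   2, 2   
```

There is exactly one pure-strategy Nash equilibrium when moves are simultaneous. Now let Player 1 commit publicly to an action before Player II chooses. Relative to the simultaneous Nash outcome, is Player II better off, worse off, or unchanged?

Backward induction with Player 1 moving first.
- T: Player II compares 11, 4, 6, 4 and picks W; Player 1 would get 9.
- B: Player II compares 9, 12, 8, 2 and picks X; Player 1 would get 7.
Player 1's induced payoffs are 9, 7, so Player 1 commits to T. Subgame-perfect outcome: (T, W) with payoffs (9, 11).
For the simultaneous game, intersect best replies.
Player 1's best replies: W→B; X→B; Y→T; Z→T.
Player II's best replies: T→W; B→X.
The unique mutual best reply is (B, X), giving (7, 12).
Player II earns 11 sequentially versus 12 at the Nash outcome: worse off.

worse off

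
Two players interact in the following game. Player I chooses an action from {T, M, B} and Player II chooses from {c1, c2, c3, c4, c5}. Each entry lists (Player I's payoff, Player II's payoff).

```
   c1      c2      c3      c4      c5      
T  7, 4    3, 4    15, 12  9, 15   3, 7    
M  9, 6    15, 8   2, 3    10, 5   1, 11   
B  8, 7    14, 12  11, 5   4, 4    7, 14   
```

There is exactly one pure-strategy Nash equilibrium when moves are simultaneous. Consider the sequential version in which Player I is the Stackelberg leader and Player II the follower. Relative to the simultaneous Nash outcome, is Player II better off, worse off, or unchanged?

Backward induction with Player I moving first.
- T: BR = c4, leader payoff 9.
- M: BR = c5, leader payoff 1.
- B: BR = c5, leader payoff 7.
Player I's induced payoffs are 9, 1, 7, so Player I commits to T. Subgame-perfect outcome: (T, c4) with payoffs (9, 15).
For the simultaneous game, intersect best replies.
Player I's best replies: c1→M; c2→M; c3→T; c4→M; c5→B.
Player II's best replies: T→c4; M→c5; B→c5.
The unique mutual best reply is (B, c5), giving (7, 14).
Player II earns 15 sequentially versus 14 at the Nash outcome: better off.

better off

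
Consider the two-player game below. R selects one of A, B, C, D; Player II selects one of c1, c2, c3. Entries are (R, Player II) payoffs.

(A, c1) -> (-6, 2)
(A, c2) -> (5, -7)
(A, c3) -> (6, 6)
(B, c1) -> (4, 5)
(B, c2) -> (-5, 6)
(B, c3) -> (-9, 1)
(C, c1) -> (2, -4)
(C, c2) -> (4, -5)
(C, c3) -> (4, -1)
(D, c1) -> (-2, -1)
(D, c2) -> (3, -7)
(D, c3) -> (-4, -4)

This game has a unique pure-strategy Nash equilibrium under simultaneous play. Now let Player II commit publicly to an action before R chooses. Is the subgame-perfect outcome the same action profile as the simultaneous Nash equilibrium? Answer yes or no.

yes

Backward induction with Player II moving first.
- c1 → R plays B (best of -6, 4, 2, -2); Player II gets 5.
- c2 → R plays A (best of 5, -5, 4, 3); Player II gets -7.
- c3 → R plays A (best of 6, -9, 4, -4); Player II gets 6.
Among 5, -7, 6, the best is 6 at c3. Subgame-perfect outcome: (A, c3) with payoffs (6, 6).
Now find the simultaneous Nash equilibrium.
R's best replies: c1→B; c2→A; c3→A.
Player II's best replies: A→c3; B→c2; C→c3; D→c1.
Only (A, c3) has each player best-responding; Nash payoffs (6, 6).
Sequential outcome (A, c3) coincides with the Nash profile (A, c3).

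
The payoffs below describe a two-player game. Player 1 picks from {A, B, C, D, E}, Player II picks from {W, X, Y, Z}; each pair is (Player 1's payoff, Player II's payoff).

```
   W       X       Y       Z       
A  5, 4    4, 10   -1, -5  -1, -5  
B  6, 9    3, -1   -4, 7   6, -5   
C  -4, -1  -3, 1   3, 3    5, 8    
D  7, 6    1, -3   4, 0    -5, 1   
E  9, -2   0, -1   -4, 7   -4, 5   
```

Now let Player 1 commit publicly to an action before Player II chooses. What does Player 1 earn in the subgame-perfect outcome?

7

Work backward from Player II's decision.
- A: BR = X, leader payoff 4.
- B: BR = W, leader payoff 6.
- C: BR = Z, leader payoff 5.
- D: BR = W, leader payoff 7.
- E: BR = Y, leader payoff -4.
Player 1's induced payoffs are 4, 6, 5, 7, -4, so Player 1 commits to D. Subgame-perfect outcome: (D, W) with payoffs (7, 6).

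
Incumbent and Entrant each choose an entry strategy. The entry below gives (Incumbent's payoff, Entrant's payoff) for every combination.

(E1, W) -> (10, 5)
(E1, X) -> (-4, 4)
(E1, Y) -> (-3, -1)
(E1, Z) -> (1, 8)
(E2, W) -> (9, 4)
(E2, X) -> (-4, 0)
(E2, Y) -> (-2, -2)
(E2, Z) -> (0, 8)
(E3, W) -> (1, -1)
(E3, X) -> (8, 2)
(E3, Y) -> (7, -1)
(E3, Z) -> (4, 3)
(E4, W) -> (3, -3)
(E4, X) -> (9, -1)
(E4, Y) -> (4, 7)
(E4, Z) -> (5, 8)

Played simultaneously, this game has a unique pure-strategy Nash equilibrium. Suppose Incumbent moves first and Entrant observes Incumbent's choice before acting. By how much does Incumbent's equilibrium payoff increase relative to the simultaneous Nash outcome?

Entrant best-responds to each possible Incumbent move:
- E1 → Entrant plays Z (best of 5, 4, -1, 8); Incumbent gets 1.
- E2 → Entrant plays Z (best of 4, 0, -2, 8); Incumbent gets 0.
- E3 → Entrant plays Z (best of -1, 2, -1, 3); Incumbent gets 4.
- E4 → Entrant plays Z (best of -3, -1, 7, 8); Incumbent gets 5.
Incumbent's induced payoffs are 1, 0, 4, 5, so Incumbent commits to E4. Subgame-perfect outcome: (E4, Z) with payoffs (5, 8).
For the simultaneous game, intersect best replies.
Incumbent's best replies: W→E1; X→E4; Y→E3; Z→E4.
Entrant's best replies: E1→Z; E2→Z; E3→Z; E4→Z.
Only (E4, Z) has each player best-responding; Nash payoffs (5, 8).
Incumbent's commitment gain: 5 − 5 = 0.

0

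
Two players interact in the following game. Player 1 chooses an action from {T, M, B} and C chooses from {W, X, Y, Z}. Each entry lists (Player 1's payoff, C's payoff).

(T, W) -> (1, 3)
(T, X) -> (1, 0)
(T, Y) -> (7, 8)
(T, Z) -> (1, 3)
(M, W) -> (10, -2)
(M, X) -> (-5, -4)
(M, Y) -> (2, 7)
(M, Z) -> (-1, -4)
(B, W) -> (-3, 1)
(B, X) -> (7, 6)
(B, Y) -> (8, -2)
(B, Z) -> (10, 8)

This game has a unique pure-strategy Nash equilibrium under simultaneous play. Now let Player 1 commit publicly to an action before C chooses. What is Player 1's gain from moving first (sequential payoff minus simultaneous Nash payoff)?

Backward induction with Player 1 moving first.
- T → C plays Y (best of 3, 0, 8, 3); Player 1 gets 7.
- M → C plays Y (best of -2, -4, 7, -4); Player 1 gets 2.
- B → C plays Z (best of 1, 6, -2, 8); Player 1 gets 10.
Player 1's induced payoffs are 7, 2, 10, so Player 1 commits to B. Subgame-perfect outcome: (B, Z) with payoffs (10, 8).
Under simultaneous play:
Player 1's best replies: W→M; X→B; Y→B; Z→B.
C's best replies: T→Y; M→Y; B→Z.
Only (B, Z) has each player best-responding; Nash payoffs (10, 8).
Player 1's commitment gain: 10 − 10 = 0.

0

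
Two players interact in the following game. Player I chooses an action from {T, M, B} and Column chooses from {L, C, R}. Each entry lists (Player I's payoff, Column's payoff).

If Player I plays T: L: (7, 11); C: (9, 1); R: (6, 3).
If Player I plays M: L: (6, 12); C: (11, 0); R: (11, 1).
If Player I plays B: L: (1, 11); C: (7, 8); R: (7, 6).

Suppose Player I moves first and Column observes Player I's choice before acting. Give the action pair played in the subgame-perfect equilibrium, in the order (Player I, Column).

(T, L)

Solve by backward induction (Player I leads).
- T → Column plays L (best of 11, 1, 3); Player I gets 7.
- M → Column plays L (best of 12, 0, 1); Player I gets 6.
- B → Column plays L (best of 11, 8, 6); Player I gets 1.
Player I's induced payoffs are 7, 6, 1, so Player I commits to T. Subgame-perfect outcome: (T, L) with payoffs (7, 11).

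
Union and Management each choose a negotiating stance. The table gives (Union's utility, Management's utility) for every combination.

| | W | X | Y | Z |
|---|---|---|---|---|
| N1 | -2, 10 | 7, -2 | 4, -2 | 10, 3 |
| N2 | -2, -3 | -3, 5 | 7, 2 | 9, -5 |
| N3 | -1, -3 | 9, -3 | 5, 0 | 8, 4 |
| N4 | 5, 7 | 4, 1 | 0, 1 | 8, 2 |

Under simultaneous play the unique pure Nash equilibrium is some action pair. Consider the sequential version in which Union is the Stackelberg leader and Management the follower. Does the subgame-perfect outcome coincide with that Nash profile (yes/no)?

Work backward from Management's decision.
- N1: Management compares 10, -2, -2, 3 and picks W; Union would get -2.
- N2: Management compares -3, 5, 2, -5 and picks X; Union would get -3.
- N3: Management compares -3, -3, 0, 4 and picks Z; Union would get 8.
- N4: Management compares 7, 1, 1, 2 and picks W; Union would get 5.
Union's induced payoffs are -2, -3, 8, 5, so Union commits to N3. Subgame-perfect outcome: (N3, Z) with payoffs (8, 4).
For the simultaneous game, intersect best replies.
Union's best replies: W→N4; X→N3; Y→N2; Z→N1.
Management's best replies: N1→W; N2→X; N3→Z; N4→W.
Only (N4, W) has each player best-responding; Nash payoffs (5, 7).
Sequential outcome (N3, Z) differs from the Nash profile (N4, W).

no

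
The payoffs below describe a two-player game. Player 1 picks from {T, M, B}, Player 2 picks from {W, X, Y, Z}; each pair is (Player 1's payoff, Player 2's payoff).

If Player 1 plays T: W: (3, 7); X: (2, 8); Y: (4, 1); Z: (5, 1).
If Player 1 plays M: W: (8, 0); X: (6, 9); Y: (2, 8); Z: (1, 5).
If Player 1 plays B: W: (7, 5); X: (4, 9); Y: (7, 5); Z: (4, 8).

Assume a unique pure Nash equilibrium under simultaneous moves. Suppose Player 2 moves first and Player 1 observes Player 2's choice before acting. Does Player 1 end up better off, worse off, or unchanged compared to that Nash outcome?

unchanged

Work backward from Player 1's decision.
- W: Player 1 compares 3, 8, 7 and picks M; Player 2 would get 0.
- X: Player 1 compares 2, 6, 4 and picks M; Player 2 would get 9.
- Y: Player 1 compares 4, 2, 7 and picks B; Player 2 would get 5.
- Z: Player 1 compares 5, 1, 4 and picks T; Player 2 would get 1.
Among 0, 9, 5, 1, the best is 9 at X. Subgame-perfect outcome: (M, X) with payoffs (6, 9).
Now find the simultaneous Nash equilibrium.
Player 1's best replies: W→M; X→M; Y→B; Z→T.
Player 2's best replies: T→X; M→X; B→X.
The unique mutual best reply is (M, X), giving (6, 9).
Player 1 earns 6 sequentially versus 6 at the Nash outcome: unchanged.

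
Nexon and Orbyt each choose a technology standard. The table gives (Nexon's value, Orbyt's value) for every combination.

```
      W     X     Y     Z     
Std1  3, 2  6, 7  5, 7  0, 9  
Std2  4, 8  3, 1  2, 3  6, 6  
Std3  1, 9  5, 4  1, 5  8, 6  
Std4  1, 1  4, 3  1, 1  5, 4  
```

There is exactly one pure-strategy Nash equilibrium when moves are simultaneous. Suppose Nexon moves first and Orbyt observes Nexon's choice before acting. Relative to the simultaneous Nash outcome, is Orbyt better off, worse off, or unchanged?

Backward induction with Nexon moving first.
- Std1: Orbyt compares 2, 7, 7, 9 and picks Z; Nexon would get 0.
- Std2: Orbyt compares 8, 1, 3, 6 and picks W; Nexon would get 4.
- Std3: Orbyt compares 9, 4, 5, 6 and picks W; Nexon would get 1.
- Std4: Orbyt compares 1, 3, 1, 4 and picks Z; Nexon would get 5.
Among 0, 4, 1, 5, the best is 5 at Std4. Subgame-perfect outcome: (Std4, Z) with payoffs (5, 4).
Under simultaneous play:
Nexon's best replies: W→Std2; X→Std1; Y→Std1; Z→Std3.
Orbyt's best replies: Std1→Z; Std2→W; Std3→W; Std4→Z.
The unique mutual best reply is (Std2, W), giving (4, 8).
Orbyt earns 4 sequentially versus 8 at the Nash outcome: worse off.

worse off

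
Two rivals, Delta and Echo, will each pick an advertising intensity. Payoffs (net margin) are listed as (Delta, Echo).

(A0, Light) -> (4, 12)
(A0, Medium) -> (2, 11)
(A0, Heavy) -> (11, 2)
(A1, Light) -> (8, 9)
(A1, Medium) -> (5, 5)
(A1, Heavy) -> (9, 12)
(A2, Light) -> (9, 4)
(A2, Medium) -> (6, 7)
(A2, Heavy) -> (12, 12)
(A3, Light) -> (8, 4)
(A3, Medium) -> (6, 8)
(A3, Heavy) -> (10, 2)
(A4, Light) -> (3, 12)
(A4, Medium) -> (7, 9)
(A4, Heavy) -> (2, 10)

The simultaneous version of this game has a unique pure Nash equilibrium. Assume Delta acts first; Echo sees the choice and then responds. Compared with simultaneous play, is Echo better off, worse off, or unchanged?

Solve by backward induction (Delta leads).
- A0: BR = Light, leader payoff 4.
- A1: BR = Heavy, leader payoff 9.
- A2: BR = Heavy, leader payoff 12.
- A3: BR = Medium, leader payoff 6.
- A4: BR = Light, leader payoff 3.
Among 4, 9, 12, 6, 3, the best is 12 at A2. Subgame-perfect outcome: (A2, Heavy) with payoffs (12, 12).
Now find the simultaneous Nash equilibrium.
Delta's best replies: Light→A2; Medium→A4; Heavy→A2.
Echo's best replies: A0→Light; A1→Heavy; A2→Heavy; A3→Medium; A4→Light.
The unique mutual best reply is (A2, Heavy), giving (12, 12).
Echo earns 12 sequentially versus 12 at the Nash outcome: unchanged.

unchanged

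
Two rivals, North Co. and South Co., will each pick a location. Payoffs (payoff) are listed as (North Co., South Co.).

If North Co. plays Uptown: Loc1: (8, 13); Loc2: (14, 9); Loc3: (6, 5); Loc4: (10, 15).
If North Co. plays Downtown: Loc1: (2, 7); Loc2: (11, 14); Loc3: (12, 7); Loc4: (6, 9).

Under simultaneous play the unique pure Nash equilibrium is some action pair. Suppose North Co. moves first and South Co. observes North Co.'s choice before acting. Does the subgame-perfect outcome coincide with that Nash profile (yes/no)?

Solve by backward induction (North Co. leads).
- Uptown: BR = Loc4, leader payoff 10.
- Downtown: BR = Loc2, leader payoff 11.
Among 10, 11, the best is 11 at Downtown. Subgame-perfect outcome: (Downtown, Loc2) with payoffs (11, 14).
Now find the simultaneous Nash equilibrium.
North Co.'s best replies: Loc1→Uptown; Loc2→Uptown; Loc3→Downtown; Loc4→Uptown.
South Co.'s best replies: Uptown→Loc4; Downtown→Loc2.
Only (Uptown, Loc4) has each player best-responding; Nash payoffs (10, 15).
Sequential outcome (Downtown, Loc2) differs from the Nash profile (Uptown, Loc4).

no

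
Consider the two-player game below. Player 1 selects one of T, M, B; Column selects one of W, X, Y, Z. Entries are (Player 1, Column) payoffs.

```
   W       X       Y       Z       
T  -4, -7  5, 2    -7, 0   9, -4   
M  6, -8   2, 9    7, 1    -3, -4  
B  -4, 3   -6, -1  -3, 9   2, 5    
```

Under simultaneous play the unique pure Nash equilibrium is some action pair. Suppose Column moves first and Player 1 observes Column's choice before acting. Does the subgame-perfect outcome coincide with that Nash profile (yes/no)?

Player 1 best-responds to each possible Column move:
- W: Player 1 compares -4, 6, -4 and picks M; Column would get -8.
- X: Player 1 compares 5, 2, -6 and picks T; Column would get 2.
- Y: Player 1 compares -7, 7, -3 and picks M; Column would get 1.
- Z: Player 1 compares 9, -3, 2 and picks T; Column would get -4.
Column's induced payoffs are -8, 2, 1, -4, so Column commits to X. Subgame-perfect outcome: (T, X) with payoffs (5, 2).
Under simultaneous play:
Player 1's best replies: W→M; X→T; Y→M; Z→T.
Column's best replies: T→X; M→X; B→Y.
The unique mutual best reply is (T, X), giving (5, 2).
Sequential outcome (T, X) coincides with the Nash profile (T, X).

yes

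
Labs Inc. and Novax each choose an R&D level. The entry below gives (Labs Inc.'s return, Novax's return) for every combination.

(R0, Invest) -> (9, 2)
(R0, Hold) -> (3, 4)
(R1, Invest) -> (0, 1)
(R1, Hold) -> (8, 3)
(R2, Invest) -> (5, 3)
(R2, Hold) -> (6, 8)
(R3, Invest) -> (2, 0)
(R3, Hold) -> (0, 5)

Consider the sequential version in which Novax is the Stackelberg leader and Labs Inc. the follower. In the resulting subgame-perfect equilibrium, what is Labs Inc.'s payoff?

Labs Inc. best-responds to each possible Novax move:
- Invest → Labs Inc. plays R0 (best of 9, 0, 5, 2); Novax gets 2.
- Hold → Labs Inc. plays R1 (best of 3, 8, 6, 0); Novax gets 3.
Novax's induced payoffs are 2, 3, so Novax commits to Hold. Subgame-perfect outcome: (R1, Hold) with payoffs (8, 3).

8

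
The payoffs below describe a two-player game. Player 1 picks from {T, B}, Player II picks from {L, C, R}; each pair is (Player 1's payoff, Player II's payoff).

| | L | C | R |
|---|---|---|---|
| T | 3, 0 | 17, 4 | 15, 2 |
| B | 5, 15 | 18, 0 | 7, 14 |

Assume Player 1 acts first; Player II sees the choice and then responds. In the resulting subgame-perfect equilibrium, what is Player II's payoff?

4

Solve by backward induction (Player 1 leads).
- T: BR = C, leader payoff 17.
- B: BR = L, leader payoff 5.
Maximizing over 17, 5, Player 1 chooses T. Subgame-perfect outcome: (T, C) with payoffs (17, 4).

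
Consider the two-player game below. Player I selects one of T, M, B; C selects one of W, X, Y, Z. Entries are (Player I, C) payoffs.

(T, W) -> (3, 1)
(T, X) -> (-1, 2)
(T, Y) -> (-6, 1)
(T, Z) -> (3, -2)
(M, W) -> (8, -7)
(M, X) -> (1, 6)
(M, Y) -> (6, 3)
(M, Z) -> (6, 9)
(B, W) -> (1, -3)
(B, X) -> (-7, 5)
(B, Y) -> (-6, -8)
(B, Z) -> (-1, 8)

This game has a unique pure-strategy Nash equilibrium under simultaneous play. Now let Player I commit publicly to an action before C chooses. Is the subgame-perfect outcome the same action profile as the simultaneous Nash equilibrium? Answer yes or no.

yes

Backward induction with Player I moving first.
- T: C compares 1, 2, 1, -2 and picks X; Player I would get -1.
- M: C compares -7, 6, 3, 9 and picks Z; Player I would get 6.
- B: C compares -3, 5, -8, 8 and picks Z; Player I would get -1.
Among -1, 6, -1, the best is 6 at M. Subgame-perfect outcome: (M, Z) with payoffs (6, 9).
Now find the simultaneous Nash equilibrium.
Player I's best replies: W→M; X→M; Y→M; Z→M.
C's best replies: T→X; M→Z; B→Z.
Only (M, Z) has each player best-responding; Nash payoffs (6, 9).
Sequential outcome (M, Z) coincides with the Nash profile (M, Z).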